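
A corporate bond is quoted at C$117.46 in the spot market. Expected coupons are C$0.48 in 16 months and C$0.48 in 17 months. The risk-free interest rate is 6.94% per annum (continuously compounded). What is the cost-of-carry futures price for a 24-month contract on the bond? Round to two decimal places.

PV(coupons) I = 0.48·e^(−0.0694·16/12) + 0.48·e^(−0.0694·17/12)
I = 0.4376 + 0.4351 = 0.8727
F = (S − I)·e^(rT) = (117.46 − 0.8727) · e^(0.0694·24/12)
= 116.5873 · e^0.138800 = 116.5873 × 1.148894 = C$133.95

C$133.95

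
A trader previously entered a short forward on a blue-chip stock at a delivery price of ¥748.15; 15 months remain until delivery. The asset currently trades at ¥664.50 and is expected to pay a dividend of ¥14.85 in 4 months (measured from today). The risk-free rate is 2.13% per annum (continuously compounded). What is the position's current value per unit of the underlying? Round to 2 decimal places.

¥78.74

PV(remaining dividends) I = 14.85·e^(−0.0213·4/12) = 14.7449
Current forward F = (S − I)·e^(rT) = (664.50 − 14.7449)·e^(0.0213·15/12) = 649.7551 × 1.026983 = 667.2874
Value (long) = (F − K)·e^(−rT) = (667.2874 − 748.15) × 0.973726 = -78.7380
Short position value = −(long value) = ¥78.74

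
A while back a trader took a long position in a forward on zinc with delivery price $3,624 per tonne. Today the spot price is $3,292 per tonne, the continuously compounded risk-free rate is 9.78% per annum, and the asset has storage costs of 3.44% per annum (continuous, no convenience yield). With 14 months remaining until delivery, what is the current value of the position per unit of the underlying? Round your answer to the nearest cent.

$193.59 per tonne

Current fair forward for the remaining 14 months: F = S·e^((r + u)·T), (r + u) = 0.0978 + 0.0344 = 0.1322
F = 3292 · e^(0.1322 × 14/12) = 3292 × 1.16676310 = 3840.9841
Value of long forward = (F − K)·e^(−rT) = (3840.9841 − 3624) · e^(−0.0978·14/12)
= 216.9841 × 0.89216873 = 193.59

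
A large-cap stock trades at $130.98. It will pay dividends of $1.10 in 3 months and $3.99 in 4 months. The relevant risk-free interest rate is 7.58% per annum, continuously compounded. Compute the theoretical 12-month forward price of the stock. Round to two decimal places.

$135.93

PV(dividends) I = 1.10·e^(−0.0758·3/12) + 3.99·e^(−0.0758·4/12)
I = 1.0794 + 3.8904 = 4.9698
F = (S − I)·e^(rT) = (130.98 − 4.9698) · e^(0.0758·12/12)
= 126.0102 · e^0.075800 = 126.0102 × 1.078747 = $135.93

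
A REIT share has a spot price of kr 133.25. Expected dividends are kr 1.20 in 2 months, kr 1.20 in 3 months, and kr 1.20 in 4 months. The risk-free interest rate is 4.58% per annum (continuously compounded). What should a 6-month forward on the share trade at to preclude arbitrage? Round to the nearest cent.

PV(dividends) I = 1.20·e^(−0.0458·2/12) + 1.20·e^(−0.0458·3/12) + 1.20·e^(−0.0458·4/12)
I = 1.1909 + 1.1863 + 1.1818 = 3.5590
F = (S − I)·e^(rT) = (133.25 − 3.5590) · e^(0.0458·6/12)
= 129.6910 · e^0.022900 = 129.6910 × 1.023164 = kr 132.70

kr 132.70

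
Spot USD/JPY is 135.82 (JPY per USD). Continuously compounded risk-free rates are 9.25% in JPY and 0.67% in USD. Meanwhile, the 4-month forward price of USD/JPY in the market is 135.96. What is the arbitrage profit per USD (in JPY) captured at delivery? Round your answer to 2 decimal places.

Fair forward: F* = S·e^(carry·T), with carry = (r_JPY − r_USD) = 0.0925 − 0.0067 = 0.0858
F* = 135.82 · e^(0.0858 × 4/12) = 135.82 · e^0.028600 = 135.82 × 1.029013 = 139.7605
Market 135.96 < fair 139.7605: forward underpriced → reverse cash-and-carry (short spot, go long the forward).
At maturity, profit = |F_mkt − F*| = |135.96 − 139.7605| = 3.80 per USD (in JPY)

3.80 per USD (in JPY)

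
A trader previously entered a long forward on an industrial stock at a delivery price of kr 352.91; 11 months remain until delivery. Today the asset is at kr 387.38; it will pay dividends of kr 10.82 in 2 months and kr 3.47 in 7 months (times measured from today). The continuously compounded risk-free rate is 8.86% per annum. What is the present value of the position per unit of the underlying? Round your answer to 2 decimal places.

kr 48.04

PV(remaining dividends) I = 10.82·e^(−0.0886·2/12) + 3.47·e^(−0.0886·7/12) = 13.9566
Current forward F = (S − I)·e^(rT) = (387.38 − 13.9566)·e^(0.0886·11/12) = 373.4234 × 1.084606 = 405.0173
Value (long) = (F − K)·e^(−rT) = (405.0173 − 352.91) × 0.921994 = 48.0426
Value = kr 48.04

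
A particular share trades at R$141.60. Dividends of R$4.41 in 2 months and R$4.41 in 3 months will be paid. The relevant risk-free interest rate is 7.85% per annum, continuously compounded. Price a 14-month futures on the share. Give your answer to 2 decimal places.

PV(dividends) I = 4.41·e^(−0.0785·2/12) + 4.41·e^(−0.0785·3/12)
I = 4.3527 + 4.3243 = 8.6770
F = (S − I)·e^(rT) = (141.60 − 8.6770) · e^(0.0785·14/12)
= 132.9230 · e^0.091583 = 132.9230 × 1.095908 = R$145.67

R$145.67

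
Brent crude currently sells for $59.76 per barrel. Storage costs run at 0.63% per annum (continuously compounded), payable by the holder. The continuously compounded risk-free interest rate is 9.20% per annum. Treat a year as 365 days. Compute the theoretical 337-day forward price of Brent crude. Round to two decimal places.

$65.44 per barrel

Net carry = r + u − y = 0.0920 + 0.0063 − 0.0000 = 0.0983
F = S·e^((r+u−y)T) = 59.76 · e^(0.0983 × 337/365) = 59.76 · e^0.090759
= 59.76 × 1.095005 = $65.44 per barrel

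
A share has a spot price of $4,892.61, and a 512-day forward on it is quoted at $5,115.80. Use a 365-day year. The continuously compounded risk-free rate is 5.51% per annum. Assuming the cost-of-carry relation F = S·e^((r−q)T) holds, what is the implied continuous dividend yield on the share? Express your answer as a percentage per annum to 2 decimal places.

2.33%

From F = S·e^((r−q)T): (r − q) = ln(F/S)/T
ln(5115.80/4892.61) = ln(1.045618) = 0.044608
(r − q) = 0.044608 / (512/365) = 0.031801
q = r − ln(F/S)/T = 0.0551 − 0.031801 = 0.023299
q = 2.33%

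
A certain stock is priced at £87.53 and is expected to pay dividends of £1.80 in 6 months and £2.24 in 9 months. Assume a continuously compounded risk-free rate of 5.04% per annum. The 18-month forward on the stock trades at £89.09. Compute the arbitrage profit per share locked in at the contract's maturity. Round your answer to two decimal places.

£1.09 per share

PV(dividends) I = 1.80·e^(−0.0504·6/12) + 2.24·e^(−0.0504·9/12) = 3.9121
Fair forward F* = (S − I)·e^(rT) = (87.53 − 3.9121)·e^0.075600 = 83.6179 × 1.078531 = 90.1845
Market £89.09 < fair 90.1845: forward underpriced → reverse cash-and-carry (short the stock, invest proceeds at r, pay the dividends, go long the forward).
Profit at T = |F_mkt − F*| = |89.09 − 90.1845| = £1.09 per share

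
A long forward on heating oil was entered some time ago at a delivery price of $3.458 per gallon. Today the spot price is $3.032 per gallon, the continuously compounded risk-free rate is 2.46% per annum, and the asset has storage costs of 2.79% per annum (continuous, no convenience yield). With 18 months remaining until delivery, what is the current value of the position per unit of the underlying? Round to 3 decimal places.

-$0.171 per gallon

Current fair forward for the remaining 18 months: F = S·e^((r + u)·T), (r + u) = 0.0246 + 0.0279 = 0.0525
F = 3.032 · e^(0.0525 × 18/12) = 3.032 × 1.081934 = 3.2804
Value of long forward = (F − K)·e^(−rT) = (3.2804 − 3.458) · e^(−0.0246·18/12)
= -0.1776 × 0.963773 = -0.171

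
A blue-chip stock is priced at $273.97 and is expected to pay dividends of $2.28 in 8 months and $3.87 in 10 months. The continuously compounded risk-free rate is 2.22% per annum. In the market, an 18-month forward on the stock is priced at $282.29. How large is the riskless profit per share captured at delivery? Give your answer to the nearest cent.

$5.29 per share

PV(dividends) I = 2.28·e^(−0.0222·8/12) + 3.87·e^(−0.0222·10/12) = 6.0456
Fair forward F* = (S − I)·e^(rT) = (273.97 − 6.0456)·e^0.033300 = 267.9244 × 1.033861 = 276.9966
Market $282.29 > fair 276.9966: forward overpriced → cash-and-carry (borrow at r, buy the stock and collect the dividends, short the forward).
Profit at T = |F_mkt − F*| = |282.29 − 276.9966| = $5.29 per share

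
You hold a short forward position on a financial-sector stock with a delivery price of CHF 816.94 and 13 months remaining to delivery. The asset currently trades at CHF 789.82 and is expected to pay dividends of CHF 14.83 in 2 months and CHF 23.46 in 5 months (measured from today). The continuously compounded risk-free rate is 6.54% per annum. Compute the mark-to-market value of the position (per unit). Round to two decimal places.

PV(remaining dividends) I = 14.83·e^(−0.0654·2/12) + 23.46·e^(−0.0654·5/12) = 37.4986
Current forward F = (S − I)·e^(rT) = (789.82 − 37.4986)·e^(0.0654·13/12) = 752.3214 × 1.073420 = 807.5568
Value (long) = (F − K)·e^(−rT) = (807.5568 − 816.94) × 0.931602 = -8.7414
Short position value = −(long value) = CHF 8.74

CHF 8.74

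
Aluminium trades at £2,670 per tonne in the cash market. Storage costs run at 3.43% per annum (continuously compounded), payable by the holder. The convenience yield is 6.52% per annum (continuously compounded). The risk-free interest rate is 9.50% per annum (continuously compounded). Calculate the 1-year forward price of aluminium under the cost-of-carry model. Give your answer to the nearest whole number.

Net carry = r + u − y = 0.0950 + 0.0343 − 0.0652 = 0.0641
F = S·e^((r+u−y)T) = 2670 · e^(0.0641 × 12/12) = 2670 · e^0.064100
= 2670 × 1.066199 = £2,847 per tonne

£2,847 per tonne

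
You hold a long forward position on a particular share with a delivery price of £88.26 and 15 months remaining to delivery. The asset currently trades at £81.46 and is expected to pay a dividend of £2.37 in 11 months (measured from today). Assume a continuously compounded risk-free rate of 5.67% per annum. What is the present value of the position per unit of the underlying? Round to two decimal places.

PV(remaining dividends) I = 2.37·e^(−0.0567·11/12) = 2.2500
Current forward F = (S − I)·e^(rT) = (81.46 − 2.2500)·e^(0.0567·15/12) = 79.2100 × 1.073447 = 85.0277
Value (long) = (F − K)·e^(−rT) = (85.0277 − 88.26) × 0.931578 = -3.0111
Value = -£3.01

-£3.01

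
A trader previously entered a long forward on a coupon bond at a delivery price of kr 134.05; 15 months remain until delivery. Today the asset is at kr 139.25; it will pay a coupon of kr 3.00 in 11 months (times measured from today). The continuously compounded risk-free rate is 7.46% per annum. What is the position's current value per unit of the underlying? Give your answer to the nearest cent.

PV(remaining coupons) I = 3.00·e^(−0.0746·11/12) = 2.8017
Current forward F = (S − I)·e^(rT) = (139.25 − 2.8017)·e^(0.0746·15/12) = 136.4483 × 1.097736 = 149.7842
Value (long) = (F − K)·e^(−rT) = (149.7842 − 134.05) × 0.910966 = 14.3333
Value = kr 14.33

kr 14.33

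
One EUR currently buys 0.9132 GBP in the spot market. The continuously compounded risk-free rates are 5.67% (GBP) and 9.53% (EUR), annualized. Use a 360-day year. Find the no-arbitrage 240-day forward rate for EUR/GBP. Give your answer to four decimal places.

F = S·e^((r_GBP − r_EUR)T) = 0.9132 · e^((0.0567 − 0.0953) × 240/360)
= 0.9132 · e^-0.025733 = 0.9132 × 0.974595
F = 0.8900 GBP per EUR

0.8900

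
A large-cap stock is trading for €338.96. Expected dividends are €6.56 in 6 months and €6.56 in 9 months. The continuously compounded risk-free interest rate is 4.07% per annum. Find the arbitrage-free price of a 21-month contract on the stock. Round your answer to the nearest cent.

€350.25

PV(dividends) I = 6.56·e^(−0.0407·6/12) + 6.56·e^(−0.0407·9/12)
I = 6.4279 + 6.3628 = 12.7907
F = (S − I)·e^(rT) = (338.96 − 12.7907) · e^(0.0407·21/12)
= 326.1693 · e^0.071225 = 326.1693 × 1.073823 = €350.25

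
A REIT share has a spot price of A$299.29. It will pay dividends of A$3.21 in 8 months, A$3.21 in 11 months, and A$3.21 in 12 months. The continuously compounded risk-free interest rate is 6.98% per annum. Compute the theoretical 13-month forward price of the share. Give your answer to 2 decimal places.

A$313.02

PV(dividends) I = 3.21·e^(−0.0698·8/12) + 3.21·e^(−0.0698·11/12) + 3.21·e^(−0.0698·12/12)
I = 3.0641 + 3.0110 + 2.9936 = 9.0687
F = (S − I)·e^(rT) = (299.29 − 9.0687) · e^(0.0698·13/12)
= 290.2213 · e^0.075617 = 290.2213 × 1.078549 = A$313.02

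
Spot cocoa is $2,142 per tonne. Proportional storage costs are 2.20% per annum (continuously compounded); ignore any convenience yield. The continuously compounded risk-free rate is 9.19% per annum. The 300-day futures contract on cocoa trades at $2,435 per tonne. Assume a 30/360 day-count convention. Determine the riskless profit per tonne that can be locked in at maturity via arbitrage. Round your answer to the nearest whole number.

Fair futures: F* = S·e^(carry·T), with carry = (r + u) = 0.0919 + 0.0220 = 0.1139
F* = 2142 · e^(0.1139 × 300/360) = 2142 · e^0.094917 = 2142 × 1.099568 = $2355.2747
Market $2435 > fair $2355.2747: forward overpriced → cash-and-carry (buy spot, short the forward).
At maturity, profit = |F_mkt − F*| = |2435 − 2355.2747| = $80 per tonne

$80 per tonne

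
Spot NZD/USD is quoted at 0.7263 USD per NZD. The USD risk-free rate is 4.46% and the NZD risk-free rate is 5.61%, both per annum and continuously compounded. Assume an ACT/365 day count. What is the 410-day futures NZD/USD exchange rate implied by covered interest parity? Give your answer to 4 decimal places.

0.7170

F = S·e^((r_USD − r_NZD)T) = 0.7263 · e^((0.0446 − 0.0561) × 410/365)
= 0.7263 · e^-0.012918 = 0.7263 × 0.987165
F = 0.7170 USD per NZD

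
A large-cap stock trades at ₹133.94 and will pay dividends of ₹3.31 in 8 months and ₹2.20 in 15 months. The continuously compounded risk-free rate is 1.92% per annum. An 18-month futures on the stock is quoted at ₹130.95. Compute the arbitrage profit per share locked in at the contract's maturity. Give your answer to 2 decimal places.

PV(dividends) I = 3.31·e^(−0.0192·8/12) + 2.20·e^(−0.0192·15/12) = 5.4157
Fair futures F* = (S − I)·e^(rT) = (133.94 − 5.4157)·e^0.028800 = 128.5243 × 1.029219 = 132.2797
Market ₹130.95 < fair 132.2797: forward underpriced → reverse cash-and-carry (short the stock, invest proceeds at r, pay the dividends, go long the forward).
Profit at T = |F_mkt − F*| = |130.95 − 132.2797| = ₹1.33 per share

₹1.33 per share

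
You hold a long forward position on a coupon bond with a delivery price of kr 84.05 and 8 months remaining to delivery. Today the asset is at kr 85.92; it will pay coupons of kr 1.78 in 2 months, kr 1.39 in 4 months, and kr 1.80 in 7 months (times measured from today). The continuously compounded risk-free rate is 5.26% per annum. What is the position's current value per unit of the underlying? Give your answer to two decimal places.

PV(remaining coupons) I = 1.78·e^(−0.0526·2/12) + 1.39·e^(−0.0526·4/12) + 1.80·e^(−0.0526·7/12) = 4.8759
Current forward F = (S − I)·e^(rT) = (85.92 − 4.8759)·e^(0.0526·8/12) = 81.0441 × 1.035689 = 83.9365
Value (long) = (F − K)·e^(−rT) = (83.9365 − 84.05) × 0.965541 = -0.1096
Value = -kr 0.11

-kr 0.11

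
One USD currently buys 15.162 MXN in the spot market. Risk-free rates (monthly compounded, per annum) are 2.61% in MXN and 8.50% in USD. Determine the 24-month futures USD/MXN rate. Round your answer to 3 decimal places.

13.484

By covered interest parity, F = S · (1+r_MXN/12)^(12T) / (1+r_USD/12)^(12T)
= 15.162 × 1.053527 / 1.184595 = 15.162 × 0.889356
F = 13.484 MXN per USD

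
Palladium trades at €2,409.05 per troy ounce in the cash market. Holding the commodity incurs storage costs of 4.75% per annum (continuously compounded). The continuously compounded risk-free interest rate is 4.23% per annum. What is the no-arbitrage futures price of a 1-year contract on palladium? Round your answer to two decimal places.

Net carry = r + u − y = 0.0423 + 0.0475 − 0.0000 = 0.0898
F = S·e^((r+u−y)T) = 2409.05 · e^(0.0898 × 1) = 2409.05 · e^0.08980000
= 2409.05 × 1.09395547 = €2,635.39 per troy ounce

€2,635.39 per troy ounce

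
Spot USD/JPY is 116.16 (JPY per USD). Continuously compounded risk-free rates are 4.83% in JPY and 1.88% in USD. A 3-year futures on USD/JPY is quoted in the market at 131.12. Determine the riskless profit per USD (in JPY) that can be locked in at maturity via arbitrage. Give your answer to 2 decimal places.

Fair futures: F* = S·e^(carry·T), with carry = (r_JPY − r_USD) = 0.0483 − 0.0188 = 0.0295
F* = 116.16 · e^(0.0295 × 3) = 116.16 · e^0.088500 = 116.16 × 1.092534 = 126.9087
Market 131.12 > fair 126.9087: forward overpriced → cash-and-carry (buy spot, short the forward).
At maturity, profit = |F_mkt − F*| = |131.12 − 126.9087| = 4.21 per USD (in JPY)

4.21 per USD (in JPY)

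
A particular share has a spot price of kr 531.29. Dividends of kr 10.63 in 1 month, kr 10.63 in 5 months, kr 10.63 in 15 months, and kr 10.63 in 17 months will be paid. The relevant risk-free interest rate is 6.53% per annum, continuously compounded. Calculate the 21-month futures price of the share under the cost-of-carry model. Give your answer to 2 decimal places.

PV(dividends) I = 10.63·e^(−0.0653·1/12) + 10.63·e^(−0.0653·5/12) + 10.63·e^(−0.0653·15/12) + 10.63·e^(−0.0653·17/12)
I = 10.5723 + 10.3447 + 9.7968 + 9.6908 = 40.4046
F = (S − I)·e^(rT) = (531.29 − 40.4046) · e^(0.0653·21/12)
= 490.8854 · e^0.114275 = 490.8854 × 1.121060 = kr 550.31

kr 550.31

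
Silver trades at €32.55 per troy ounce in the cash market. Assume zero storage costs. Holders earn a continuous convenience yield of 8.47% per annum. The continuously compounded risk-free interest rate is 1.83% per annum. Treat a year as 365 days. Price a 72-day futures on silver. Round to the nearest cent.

€32.13 per troy ounce

Net carry = r + u − y = 0.0183 + 0.0000 − 0.0847 = -0.0664
F = S·e^((r+u−y)T) = 32.55 · e^(-0.0664 × 72/365) = 32.55 · e^-0.013098
= 32.55 × 0.986987 = €32.13 per troy ounce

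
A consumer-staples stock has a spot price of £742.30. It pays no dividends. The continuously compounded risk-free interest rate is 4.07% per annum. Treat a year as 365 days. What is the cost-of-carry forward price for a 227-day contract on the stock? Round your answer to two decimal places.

£761.33

F = S·e^(rT) = 742.30 · e^(0.0407 × 227/365)
= 742.30 · e^0.025312 = 742.30 × 1.025635
F = £761.33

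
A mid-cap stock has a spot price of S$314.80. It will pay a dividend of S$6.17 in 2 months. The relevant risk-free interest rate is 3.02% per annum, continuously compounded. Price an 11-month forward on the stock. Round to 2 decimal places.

PV(dividends) I = 6.17·e^(−0.0302·2/12)
I = 6.1390
F = (S − I)·e^(rT) = (314.80 − 6.1390) · e^(0.0302·11/12)
= 308.6610 · e^0.027683 = 308.6610 × 1.028070 = S$317.33

S$317.33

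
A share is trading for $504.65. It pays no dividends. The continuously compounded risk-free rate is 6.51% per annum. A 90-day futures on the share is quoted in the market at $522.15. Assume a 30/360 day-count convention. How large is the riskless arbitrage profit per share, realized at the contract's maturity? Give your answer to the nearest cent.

$9.22 per share

Fair futures: F* = S·e^(carry·T), with carry = r = 0.0651
F* = 504.65 · e^(0.0651 × 90/360) = 504.65 · e^0.016275 = 504.65 × 1.016408 = $512.9303
Market $522.15 > fair $512.9303: forward overpriced → cash-and-carry (buy spot, short the forward).
At maturity, profit = |F_mkt − F*| = |522.15 − 512.9303| = $9.22 per share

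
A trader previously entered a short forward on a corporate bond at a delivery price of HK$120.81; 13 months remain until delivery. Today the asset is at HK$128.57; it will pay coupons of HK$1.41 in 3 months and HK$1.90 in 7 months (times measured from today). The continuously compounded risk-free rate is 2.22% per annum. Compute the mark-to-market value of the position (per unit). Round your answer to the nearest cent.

PV(remaining coupons) I = 1.41·e^(−0.0222·3/12) + 1.90·e^(−0.0222·7/12) = 3.2777
Current forward F = (S − I)·e^(rT) = (128.57 − 3.2777)·e^(0.0222·13/12) = 125.2923 × 1.024342 = 128.3422
Value (long) = (F − K)·e^(−rT) = (128.3422 − 120.81) × 0.976237 = 7.3532
Short position value = −(long value) = -HK$7.35

-HK$7.35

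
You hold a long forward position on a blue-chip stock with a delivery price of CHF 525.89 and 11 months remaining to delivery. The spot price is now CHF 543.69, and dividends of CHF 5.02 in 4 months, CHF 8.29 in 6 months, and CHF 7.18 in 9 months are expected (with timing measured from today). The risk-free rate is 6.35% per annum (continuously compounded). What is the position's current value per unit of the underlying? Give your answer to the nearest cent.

PV(remaining dividends) I = 5.02·e^(−0.0635·4/12) + 8.29·e^(−0.0635·6/12) + 7.18·e^(−0.0635·9/12) = 19.7919
Current forward F = (S − I)·e^(rT) = (543.69 − 19.7919)·e^(0.0635·11/12) = 523.8981 × 1.059936 = 555.2985
Value (long) = (F − K)·e^(−rT) = (555.2985 − 525.89) × 0.943453 = 27.7455
Value = CHF 27.75

CHF 27.75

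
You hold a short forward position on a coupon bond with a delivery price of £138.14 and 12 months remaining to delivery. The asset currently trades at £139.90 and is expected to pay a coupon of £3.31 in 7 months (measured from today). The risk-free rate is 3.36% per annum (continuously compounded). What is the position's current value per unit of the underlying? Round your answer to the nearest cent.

PV(remaining coupons) I = 3.31·e^(−0.0336·7/12) = 3.2458
Current forward F = (S − I)·e^(rT) = (139.90 − 3.2458)·e^(0.0336·12/12) = 136.6542 × 1.034171 = 141.3238
Value (long) = (F − K)·e^(−rT) = (141.3238 − 138.14) × 0.966958 = 3.0786
Short position value = −(long value) = -£3.08

-£3.08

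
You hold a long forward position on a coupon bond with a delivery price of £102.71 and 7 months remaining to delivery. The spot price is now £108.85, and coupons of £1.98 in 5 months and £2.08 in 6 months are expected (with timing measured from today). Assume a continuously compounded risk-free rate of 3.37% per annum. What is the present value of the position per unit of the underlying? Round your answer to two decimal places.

£4.14

PV(remaining coupons) I = 1.98·e^(−0.0337·5/12) + 2.08·e^(−0.0337·6/12) = 3.9976
Current forward F = (S − I)·e^(rT) = (108.85 − 3.9976)·e^(0.0337·7/12) = 104.8524 × 1.019853 = 106.9340
Value (long) = (F − K)·e^(−rT) = (106.9340 − 102.71) × 0.980534 = 4.1418
Value = £4.14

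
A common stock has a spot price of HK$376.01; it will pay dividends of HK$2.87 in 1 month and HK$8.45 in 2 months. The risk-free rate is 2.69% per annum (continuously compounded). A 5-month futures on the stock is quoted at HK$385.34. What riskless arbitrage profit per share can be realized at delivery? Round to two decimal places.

HK$16.49 per share

PV(dividends) I = 2.87·e^(−0.0269·1/12) + 8.45·e^(−0.0269·2/12) = 11.2758
Fair futures F* = (S − I)·e^(rT) = (376.01 − 11.2758)·e^0.011208 = 364.7342 × 1.011271 = 368.8451
Market HK$385.34 > fair 368.8451: forward overpriced → cash-and-carry (borrow at r, buy the stock and collect the dividends, short the forward).
Profit at T = |F_mkt − F*| = |385.34 − 368.8451| = HK$16.49 per share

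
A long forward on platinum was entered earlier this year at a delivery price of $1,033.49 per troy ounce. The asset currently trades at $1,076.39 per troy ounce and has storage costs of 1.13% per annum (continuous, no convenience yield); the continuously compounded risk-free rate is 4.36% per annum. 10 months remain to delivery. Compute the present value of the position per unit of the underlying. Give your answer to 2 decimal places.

$89.96 per troy ounce

Current fair forward for the remaining 10 months: F = S·e^((r + u)·T), (r + u) = 0.0436 + 0.0113 = 0.0549
F = 1076.39 · e^(0.0549 × 10/12) = 1076.39 × 1.04681268 = 1126.7787
Value of long forward = (F − K)·e^(−rT) = (1126.7787 − 1033.49) · e^(−0.0436·10/12)
= 93.2887 × 0.96431880 = 89.96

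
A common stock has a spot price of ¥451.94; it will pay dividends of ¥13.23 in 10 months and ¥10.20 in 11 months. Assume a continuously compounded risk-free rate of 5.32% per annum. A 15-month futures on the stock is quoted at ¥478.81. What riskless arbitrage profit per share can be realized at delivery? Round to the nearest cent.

PV(dividends) I = 13.23·e^(−0.0532·10/12) + 10.20·e^(−0.0532·11/12) = 22.3708
Fair futures F* = (S − I)·e^(rT) = (451.94 − 22.3708)·e^0.066500 = 429.5692 × 1.068761 = 459.1068
Market ¥478.81 > fair 459.1068: forward overpriced → cash-and-carry (borrow at r, buy the stock and collect the dividends, short the forward).
Profit at T = |F_mkt − F*| = |478.81 − 459.1068| = ¥19.70 per share

¥19.70 per share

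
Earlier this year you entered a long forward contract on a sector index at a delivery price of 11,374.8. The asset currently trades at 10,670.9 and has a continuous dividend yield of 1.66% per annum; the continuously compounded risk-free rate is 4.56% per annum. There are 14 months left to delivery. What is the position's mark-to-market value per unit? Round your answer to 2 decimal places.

-319.25

Current fair forward for the remaining 14 months: F = S·e^((r − q)·T), (r − q) = 0.0456 − 0.0166 = 0.0290
F = 10670.9 · e^(0.0290 × 14/12) = 10670.9 × 1.03441219 = 11038.1090
Value of long forward = (F − K)·e^(−rT) = (11038.1090 − 11374.8) · e^(−0.0456·14/12)
= -336.6910 × 0.94819036 = -319.25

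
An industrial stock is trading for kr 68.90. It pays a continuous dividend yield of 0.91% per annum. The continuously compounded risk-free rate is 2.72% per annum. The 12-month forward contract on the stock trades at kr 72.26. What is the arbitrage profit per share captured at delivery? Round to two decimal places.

Fair forward: F* = S·e^(carry·T), with carry = (r − q) = 0.0272 − 0.0091 = 0.0181
F* = 68.90 · e^(0.0181 × 12/12) = 68.90 · e^0.018100 = 68.90 × 1.018265 = kr 70.1585
Market kr 72.26 > fair kr 70.1585: forward overpriced → cash-and-carry (buy spot, short the forward).
At maturity, profit = |F_mkt − F*| = |72.26 − 70.1585| = kr 2.10 per share

kr 2.10 per share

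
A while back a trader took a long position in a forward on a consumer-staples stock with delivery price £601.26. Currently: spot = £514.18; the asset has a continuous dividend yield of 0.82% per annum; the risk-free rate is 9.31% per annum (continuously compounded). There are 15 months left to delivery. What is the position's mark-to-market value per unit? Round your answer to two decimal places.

-£26.27

Current fair forward for the remaining 15 months: F = S·e^((r − q)·T), (r − q) = 0.0931 − 0.0082 = 0.0849
F = 514.18 · e^(0.0849 × 15/12) = 514.18 × 1.111961 = 571.7481
Value of long forward = (F − K)·e^(−rT) = (571.7481 − 601.26) · e^(−0.0931·15/12)
= -29.5119 × 0.890141 = -26.27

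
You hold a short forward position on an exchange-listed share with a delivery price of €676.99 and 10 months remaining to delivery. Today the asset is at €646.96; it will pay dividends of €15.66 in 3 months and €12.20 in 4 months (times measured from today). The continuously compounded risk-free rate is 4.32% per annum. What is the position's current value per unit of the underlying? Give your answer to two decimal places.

€33.61

PV(remaining dividends) I = 15.66·e^(−0.0432·3/12) + 12.20·e^(−0.0432·4/12) = 27.5174
Current forward F = (S − I)·e^(rT) = (646.96 − 27.5174)·e^(0.0432·10/12) = 619.4426 × 1.036656 = 642.1489
Value (long) = (F − K)·e^(−rT) = (642.1489 − 676.99) × 0.964640 = -33.6091
Short position value = −(long value) = €33.61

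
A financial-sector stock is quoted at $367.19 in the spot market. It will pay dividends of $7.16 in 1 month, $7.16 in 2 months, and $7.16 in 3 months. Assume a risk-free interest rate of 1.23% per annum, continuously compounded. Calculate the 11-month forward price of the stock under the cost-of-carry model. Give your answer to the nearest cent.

PV(dividends) I = 7.16·e^(−0.0123·1/12) + 7.16·e^(−0.0123·2/12) + 7.16·e^(−0.0123·3/12)
I = 7.1527 + 7.1453 + 7.1380 = 21.4360
F = (S − I)·e^(rT) = (367.19 − 21.4360) · e^(0.0123·11/12)
= 345.7540 · e^0.011275 = 345.7540 × 1.011339 = $349.67

$349.67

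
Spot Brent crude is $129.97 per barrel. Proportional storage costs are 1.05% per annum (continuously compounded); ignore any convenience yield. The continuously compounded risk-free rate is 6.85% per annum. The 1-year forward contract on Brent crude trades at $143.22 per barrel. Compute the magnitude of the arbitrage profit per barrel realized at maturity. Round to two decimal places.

$2.57 per barrel

Fair forward: F* = S·e^(carry·T), with carry = (r + u) = 0.0685 + 0.0105 = 0.0790
F* = 129.97 · e^(0.0790 × 1) = 129.97 · e^0.079000 = 129.97 × 1.082204 = $140.6541
Market $143.22 > fair $140.6541: forward overpriced → cash-and-carry (buy spot, short the forward).
At maturity, profit = |F_mkt − F*| = |143.22 − 140.6541| = $2.57 per barrel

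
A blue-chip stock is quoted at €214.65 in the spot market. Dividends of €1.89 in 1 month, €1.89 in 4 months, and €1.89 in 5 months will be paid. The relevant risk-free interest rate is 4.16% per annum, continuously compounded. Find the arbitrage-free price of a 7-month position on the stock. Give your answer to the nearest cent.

PV(dividends) I = 1.89·e^(−0.0416·1/12) + 1.89·e^(−0.0416·4/12) + 1.89·e^(−0.0416·5/12)
I = 1.8835 + 1.8640 + 1.8575 = 5.6050
F = (S − I)·e^(rT) = (214.65 − 5.6050) · e^(0.0416·7/12)
= 209.0450 · e^0.024267 = 209.0450 × 1.024564 = €214.18

€214.18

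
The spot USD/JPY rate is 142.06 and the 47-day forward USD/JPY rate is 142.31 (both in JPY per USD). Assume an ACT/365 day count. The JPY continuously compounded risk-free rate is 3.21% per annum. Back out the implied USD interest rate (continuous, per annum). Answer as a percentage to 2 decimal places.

F = S·e^((r_JPY − r_USD)T) ⇒ r_USD = r_JPY − ln(F/S)/T
ln(142.31/142.06) = 0.001758; /(47/365) = 0.013653
r_USD = 0.0321 − 0.013653 = 0.018447
r_USD = 1.84%

1.84%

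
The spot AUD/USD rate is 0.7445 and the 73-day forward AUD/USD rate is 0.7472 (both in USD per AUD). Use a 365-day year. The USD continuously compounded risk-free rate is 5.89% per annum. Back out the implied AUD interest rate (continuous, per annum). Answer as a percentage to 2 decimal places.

F = S·e^((r_USD − r_AUD)T) ⇒ r_AUD = r_USD − ln(F/S)/T
ln(0.7472/0.7445) = 0.003620; /(73/365) = 0.018100
r_AUD = 0.0589 − 0.018100 = 0.040800
r_AUD = 4.08%

4.08%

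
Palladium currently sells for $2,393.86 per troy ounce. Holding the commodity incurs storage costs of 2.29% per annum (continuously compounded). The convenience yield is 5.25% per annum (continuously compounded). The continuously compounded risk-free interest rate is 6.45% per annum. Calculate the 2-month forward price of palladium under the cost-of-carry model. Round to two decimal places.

Net carry = r + u − y = 0.0645 + 0.0229 − 0.0525 = 0.0349
F = S·e^((r+u−y)T) = 2393.86 · e^(0.0349 × 2/12) = 2393.86 · e^0.00581667
= 2393.86 × 1.00583362 = $2,407.82 per troy ounce

$2,407.82 per troy ounce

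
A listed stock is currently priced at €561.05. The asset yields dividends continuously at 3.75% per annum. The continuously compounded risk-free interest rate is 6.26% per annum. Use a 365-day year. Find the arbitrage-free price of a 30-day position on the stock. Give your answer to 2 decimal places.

€562.21

F = S·e^((r − q)T) = 561.05 · e^((0.0626 − 0.0375) × 30/365)
= 561.05 · e^0.002063 = 561.05 × 1.002065
F = €562.21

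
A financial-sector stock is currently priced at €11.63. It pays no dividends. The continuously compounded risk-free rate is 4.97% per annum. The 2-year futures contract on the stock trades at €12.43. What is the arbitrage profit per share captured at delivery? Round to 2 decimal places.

€0.42 per share

Fair futures: F* = S·e^(carry·T), with carry = r = 0.0497
F* = 11.63 · e^(0.0497 × 2) = 11.63 · e^0.099400 = 11.63 × 1.104508 = €12.8454
Market €12.43 < fair €12.8454: forward underpriced → reverse cash-and-carry (short spot, go long the forward).
At maturity, profit = |F_mkt − F*| = |12.43 − 12.8454| = €0.42 per share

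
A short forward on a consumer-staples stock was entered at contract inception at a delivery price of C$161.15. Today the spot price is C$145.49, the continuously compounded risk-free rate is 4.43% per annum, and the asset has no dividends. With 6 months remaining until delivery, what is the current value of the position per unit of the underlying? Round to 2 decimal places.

Current fair forward for the remaining 6 months: F = S·e^(r·T), r = 0.0443
F = 145.49 · e^(0.0443 × 6/12) = 145.49 × 1.022397 = 148.7485
Value of long forward = (F − K)·e^(−rT) = (148.7485 − 161.15) · e^(−0.0443·6/12)
= -12.4015 × 0.978094 = -12.13
Short position value = −(long value) = C$12.13

C$12.13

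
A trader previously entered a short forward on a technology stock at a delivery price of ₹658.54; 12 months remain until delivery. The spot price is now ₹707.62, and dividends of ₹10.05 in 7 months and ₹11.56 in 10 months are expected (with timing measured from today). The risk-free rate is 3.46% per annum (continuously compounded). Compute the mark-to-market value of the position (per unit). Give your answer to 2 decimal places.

PV(remaining dividends) I = 10.05·e^(−0.0346·7/12) + 11.56·e^(−0.0346·10/12) = 21.0806
Current forward F = (S − I)·e^(rT) = (707.62 − 21.0806)·e^(0.0346·12/12) = 686.5394 × 1.035206 = 710.7097
Value (long) = (F − K)·e^(−rT) = (710.7097 − 658.54) × 0.965992 = 50.3955
Short position value = −(long value) = -₹50.40

-₹50.40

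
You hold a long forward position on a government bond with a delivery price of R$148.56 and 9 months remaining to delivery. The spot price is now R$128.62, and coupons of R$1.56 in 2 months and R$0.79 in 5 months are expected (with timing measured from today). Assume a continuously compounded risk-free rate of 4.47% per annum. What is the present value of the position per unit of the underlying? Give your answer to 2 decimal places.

-R$17.37

PV(remaining coupons) I = 1.56·e^(−0.0447·2/12) + 0.79·e^(−0.0447·5/12) = 2.3238
Current forward F = (S − I)·e^(rT) = (128.62 − 2.3238)·e^(0.0447·9/12) = 126.2962 × 1.034093 = 130.6020
Value (long) = (F − K)·e^(−rT) = (130.6020 − 148.56) × 0.967031 = -17.3659
Value = -R$17.37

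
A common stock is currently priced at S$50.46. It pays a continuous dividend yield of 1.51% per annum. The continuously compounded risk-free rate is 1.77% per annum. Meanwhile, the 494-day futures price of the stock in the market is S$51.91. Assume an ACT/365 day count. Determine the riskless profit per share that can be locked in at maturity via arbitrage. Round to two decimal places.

Fair futures: F* = S·e^(carry·T), with carry = (r − q) = 0.0177 − 0.0151 = 0.0026
F* = 50.46 · e^(0.0026 × 494/365) = 50.46 · e^0.003519 = 50.46 × 1.003525 = S$50.6379
Market S$51.91 > fair S$50.6379: forward overpriced → cash-and-carry (buy spot, short the forward).
At maturity, profit = |F_mkt − F*| = |51.91 − 50.6379| = S$1.27 per share

S$1.27 per share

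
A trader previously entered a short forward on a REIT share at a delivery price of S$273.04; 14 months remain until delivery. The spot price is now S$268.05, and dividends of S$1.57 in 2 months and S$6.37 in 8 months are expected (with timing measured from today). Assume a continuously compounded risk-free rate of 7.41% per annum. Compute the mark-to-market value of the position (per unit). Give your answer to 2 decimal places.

-S$10.01

PV(remaining dividends) I = 1.57·e^(−0.0741·2/12) + 6.37·e^(−0.0741·8/12) = 7.6137
Current forward F = (S − I)·e^(rT) = (268.05 − 7.6137)·e^(0.0741·14/12) = 260.4363 × 1.090297 = 283.9529
Value (long) = (F − K)·e^(−rT) = (283.9529 − 273.04) × 0.917181 = 10.0091
Short position value = −(long value) = -S$10.01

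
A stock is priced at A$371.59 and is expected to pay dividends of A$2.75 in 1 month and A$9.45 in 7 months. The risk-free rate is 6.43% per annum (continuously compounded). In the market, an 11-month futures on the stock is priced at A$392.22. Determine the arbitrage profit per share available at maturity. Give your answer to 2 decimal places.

A$10.63 per share

PV(dividends) I = 2.75·e^(−0.0643·1/12) + 9.45·e^(−0.0643·7/12) = 11.8374
Fair futures F* = (S − I)·e^(rT) = (371.59 − 11.8374)·e^0.058942 = 359.7526 × 1.060714 = 381.5946
Market A$392.22 > fair 381.5946: forward overpriced → cash-and-carry (borrow at r, buy the stock and collect the dividends, short the forward).
Profit at T = |F_mkt − F*| = |392.22 − 381.5946| = A$10.63 per share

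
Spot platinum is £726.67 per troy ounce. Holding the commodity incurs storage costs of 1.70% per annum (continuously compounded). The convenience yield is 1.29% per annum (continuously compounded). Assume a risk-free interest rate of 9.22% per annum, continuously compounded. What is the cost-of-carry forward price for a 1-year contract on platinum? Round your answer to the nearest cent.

Net carry = r + u − y = 0.0922 + 0.0170 − 0.0129 = 0.0963
F = S·e^((r+u−y)T) = 726.67 · e^(0.0963 × 1) = 726.67 · e^0.096300
= 726.67 × 1.101089 = £800.13 per troy ounce

£800.13 per troy ounce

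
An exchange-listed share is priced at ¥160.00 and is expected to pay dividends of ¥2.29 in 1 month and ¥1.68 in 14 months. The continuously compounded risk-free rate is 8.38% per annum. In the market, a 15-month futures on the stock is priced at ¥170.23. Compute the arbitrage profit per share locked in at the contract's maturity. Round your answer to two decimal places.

¥3.22 per share

PV(dividends) I = 2.29·e^(−0.0838·1/12) + 1.68·e^(−0.0838·14/12) = 3.7976
Fair futures F* = (S − I)·e^(rT) = (160.00 − 3.7976)·e^0.104750 = 156.2024 × 1.110433 = 173.4523
Market ¥170.23 < fair 173.4523: forward underpriced → reverse cash-and-carry (short the stock, invest proceeds at r, pay the dividends, go long the forward).
Profit at T = |F_mkt − F*| = |170.23 − 173.4523| = ¥3.22 per share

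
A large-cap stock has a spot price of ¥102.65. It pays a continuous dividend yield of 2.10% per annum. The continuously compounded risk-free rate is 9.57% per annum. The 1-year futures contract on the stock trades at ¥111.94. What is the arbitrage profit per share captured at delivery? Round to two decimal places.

¥1.33 per share

Fair futures: F* = S·e^(carry·T), with carry = (r − q) = 0.0957 − 0.0210 = 0.0747
F* = 102.65 · e^(0.0747 × 12/12) = 102.65 · e^0.074700 = 102.65 × 1.077561 = ¥110.6116
Market ¥111.94 > fair ¥110.6116: forward overpriced → cash-and-carry (buy spot, short the forward).
At maturity, profit = |F_mkt − F*| = |111.94 − 110.6116| = ¥1.33 per share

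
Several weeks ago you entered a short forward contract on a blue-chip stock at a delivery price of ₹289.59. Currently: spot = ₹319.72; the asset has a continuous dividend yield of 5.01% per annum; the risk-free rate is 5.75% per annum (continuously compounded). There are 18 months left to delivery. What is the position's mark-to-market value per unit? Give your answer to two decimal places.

-₹30.91

Current fair forward for the remaining 18 months: F = S·e^((r − q)·T), (r − q) = 0.0575 − 0.0501 = 0.0074
F = 319.72 · e^(0.0074 × 18/12) = 319.72 × 1.011162 = 323.2887
Value of long forward = (F − K)·e^(−rT) = (323.2887 − 289.59) · e^(−0.0575·18/12)
= 33.6987 × 0.917365 = 30.91
Short position value = −(long value) = -₹30.91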